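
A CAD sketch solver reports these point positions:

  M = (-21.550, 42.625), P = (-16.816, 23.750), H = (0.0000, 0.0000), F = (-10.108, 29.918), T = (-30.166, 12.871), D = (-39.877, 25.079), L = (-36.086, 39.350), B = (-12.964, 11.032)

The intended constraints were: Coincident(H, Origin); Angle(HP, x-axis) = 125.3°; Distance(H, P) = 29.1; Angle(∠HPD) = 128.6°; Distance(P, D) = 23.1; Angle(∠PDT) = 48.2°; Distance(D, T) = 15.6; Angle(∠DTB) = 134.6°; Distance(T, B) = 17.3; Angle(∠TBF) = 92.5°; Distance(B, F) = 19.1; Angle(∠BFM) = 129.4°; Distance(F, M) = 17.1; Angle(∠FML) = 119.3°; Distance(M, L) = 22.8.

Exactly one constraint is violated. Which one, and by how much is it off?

Distance(M, L) = 22.8 — off by 7.90.

H = (0.00, 0.00) ✓; HP at 125.3° ✓; |HP| = 29.10 ✓; ∠HPD = 128.6° ✓; |PD| = 23.10 ✓; ∠PDT = 48.20° ✓; |DT| = 15.60 ✓; ∠DTB = 134.6° ✓; |TB| = 17.30 ✓; ∠TBF = 92.50° ✓; |BF| = 19.10 ✓; ∠BFM = 129.4° ✓; |FM| = 17.10 ✓; ∠FML = 119.3° ✓; |ML| = 14.90 ✗.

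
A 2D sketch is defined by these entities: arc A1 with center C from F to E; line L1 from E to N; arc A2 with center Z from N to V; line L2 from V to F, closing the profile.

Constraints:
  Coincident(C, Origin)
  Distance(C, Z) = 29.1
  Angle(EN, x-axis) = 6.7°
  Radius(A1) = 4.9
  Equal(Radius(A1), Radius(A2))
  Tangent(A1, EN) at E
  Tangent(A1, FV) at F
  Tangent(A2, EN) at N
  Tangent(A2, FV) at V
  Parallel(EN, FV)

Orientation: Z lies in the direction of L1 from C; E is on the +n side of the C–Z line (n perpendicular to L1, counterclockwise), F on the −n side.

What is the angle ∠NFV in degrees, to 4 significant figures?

18.61°

Tangency of A1 to both parallel lines with radius 4.9 puts E and F at C ± 4.9·n: E = (-0.5717, 4.867), F = (0.5717, -4.867). Equal radii place N and V the same way about Z: N = Z + 4.9·n = (28.33, 8.262), V = Z − 4.9·n = (29.47, -1.471). Then cos ∠NFV = FN·FV / (|FN||FV|), giving 18.61°.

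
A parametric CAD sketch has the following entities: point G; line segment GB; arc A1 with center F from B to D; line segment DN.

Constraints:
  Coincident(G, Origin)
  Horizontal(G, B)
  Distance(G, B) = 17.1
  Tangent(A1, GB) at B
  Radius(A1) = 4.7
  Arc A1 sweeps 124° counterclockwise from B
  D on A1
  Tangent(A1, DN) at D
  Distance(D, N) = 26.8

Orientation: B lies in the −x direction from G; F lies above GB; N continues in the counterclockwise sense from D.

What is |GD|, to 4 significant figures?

15.10

G is at the origin; GB is horizontal with |GB| = 17.1 and B on the −x side, so B = (-17.10, 0.000). The tangent condition forces FB to be normal to GB, so F = B + (0, 4.7) = (-17.10, 4.700). On A1, B sits at bearing -90° from F; a 124° counterclockwise sweep puts D at bearing 34°, so D = F + 4.7·(cos 34°, sin 34°) = (-13.20, 7.328). Then |GD| = |D − G| = 15.10.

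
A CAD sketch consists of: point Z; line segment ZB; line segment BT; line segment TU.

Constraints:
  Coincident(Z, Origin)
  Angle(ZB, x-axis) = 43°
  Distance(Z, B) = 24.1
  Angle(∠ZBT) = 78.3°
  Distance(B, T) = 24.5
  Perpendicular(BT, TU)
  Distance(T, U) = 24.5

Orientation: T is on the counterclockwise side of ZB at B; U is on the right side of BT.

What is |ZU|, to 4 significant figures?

51.94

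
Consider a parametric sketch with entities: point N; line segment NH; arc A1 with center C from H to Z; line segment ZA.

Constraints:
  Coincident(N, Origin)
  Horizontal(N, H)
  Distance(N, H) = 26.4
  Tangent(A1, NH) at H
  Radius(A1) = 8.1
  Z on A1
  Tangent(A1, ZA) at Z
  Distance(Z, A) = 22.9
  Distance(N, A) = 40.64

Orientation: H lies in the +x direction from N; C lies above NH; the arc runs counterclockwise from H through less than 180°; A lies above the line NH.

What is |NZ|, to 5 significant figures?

35.673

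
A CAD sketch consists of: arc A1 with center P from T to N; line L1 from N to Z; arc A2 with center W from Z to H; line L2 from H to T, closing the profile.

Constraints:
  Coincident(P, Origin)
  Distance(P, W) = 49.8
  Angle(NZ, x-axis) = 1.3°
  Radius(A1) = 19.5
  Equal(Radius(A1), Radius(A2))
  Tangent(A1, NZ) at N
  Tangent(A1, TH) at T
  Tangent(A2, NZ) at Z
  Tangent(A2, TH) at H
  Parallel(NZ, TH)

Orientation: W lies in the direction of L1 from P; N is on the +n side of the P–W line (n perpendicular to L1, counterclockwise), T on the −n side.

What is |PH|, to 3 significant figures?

53.5

The slot axis is L1's direction at 1.3°, so u = (cos 1.3°, sin 1.3°) = (1.00, 0.0227) and n = (−sin 1.3°, cos 1.3°) = (-0.0227, 1.00). P is at the origin and W lies 49.8 along u from P, so W = 49.8·u = (49.8, 1.13). Tangency of A1 to both parallel lines with radius 19.5 puts N and T at P ± 19.5·n: N = (-0.442, 19.5), T = (0.442, -19.5). Equal radii place Z and H the same way about W: Z = W + 19.5·n = (49.3, 20.6), H = W − 19.5·n = (50.2, -18.4). Then |PH| = |H − P| = 53.5.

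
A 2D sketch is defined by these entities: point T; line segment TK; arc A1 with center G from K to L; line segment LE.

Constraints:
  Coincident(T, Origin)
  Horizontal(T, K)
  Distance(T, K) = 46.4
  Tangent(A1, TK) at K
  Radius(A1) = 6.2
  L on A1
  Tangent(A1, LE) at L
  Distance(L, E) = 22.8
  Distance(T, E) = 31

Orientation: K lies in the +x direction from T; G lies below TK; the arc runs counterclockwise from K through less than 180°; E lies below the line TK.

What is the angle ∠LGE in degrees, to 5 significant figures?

74.787°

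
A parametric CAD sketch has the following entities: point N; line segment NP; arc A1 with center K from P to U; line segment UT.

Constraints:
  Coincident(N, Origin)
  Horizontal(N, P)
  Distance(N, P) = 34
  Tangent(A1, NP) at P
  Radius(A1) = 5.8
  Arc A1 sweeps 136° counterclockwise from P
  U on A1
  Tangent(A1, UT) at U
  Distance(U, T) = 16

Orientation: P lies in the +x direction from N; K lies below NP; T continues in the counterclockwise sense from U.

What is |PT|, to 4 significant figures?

22.37

N is at the origin; N and P share the same y with |NP| = 34.0 and P on the +x side, so P = (34.00, 0.000). Since A1 is tangent to NP there, KP ⟂ NP, so K = P + (0, -5.8) = (34.00, -5.800). On A1, P sits at bearing 90° from K; a 136° counterclockwise sweep puts U at bearing 226°, so U = K + 5.8·(cos 226°, sin 226°) = (29.97, -9.972). The tangent condition forces KU to be normal to UT, so UT runs along (−sin 226°, cos 226°); with |UT| = 16.0, T = (41.48, -21.09). Then |PT| = |T − P| = 22.37.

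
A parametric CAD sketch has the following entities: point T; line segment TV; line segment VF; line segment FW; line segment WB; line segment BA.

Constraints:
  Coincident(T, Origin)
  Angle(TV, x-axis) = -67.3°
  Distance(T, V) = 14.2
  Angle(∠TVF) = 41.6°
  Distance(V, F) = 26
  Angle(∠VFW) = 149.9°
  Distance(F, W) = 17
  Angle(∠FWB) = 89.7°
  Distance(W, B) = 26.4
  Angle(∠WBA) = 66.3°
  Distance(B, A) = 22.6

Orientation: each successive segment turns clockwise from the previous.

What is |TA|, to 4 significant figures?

4.978

∠FWB = 89.7° gives WB at 33.90° from the x-axis; with |WB| = 26.4, B = (-5.591, 26.96). ∠WBA = 66.3° gives BA at -79.80° from the x-axis; with |BA| = 22.6, A = (-1.589, 4.717). Then |TA| = |A − T| = 4.978.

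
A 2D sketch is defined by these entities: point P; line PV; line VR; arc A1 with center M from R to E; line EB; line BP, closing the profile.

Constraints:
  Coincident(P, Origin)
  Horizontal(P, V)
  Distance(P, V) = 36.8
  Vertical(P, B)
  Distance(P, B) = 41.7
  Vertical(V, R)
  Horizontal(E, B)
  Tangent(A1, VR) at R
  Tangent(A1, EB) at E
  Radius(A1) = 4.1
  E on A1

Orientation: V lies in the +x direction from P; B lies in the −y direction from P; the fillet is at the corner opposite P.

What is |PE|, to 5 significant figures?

52.992

The virtual corner opposite P is at (36.800, -41.700). The tangent condition forces MR to be normal to VR and tangency of A1 to EB means the radius ME is perpendicular to EB, with radius 4.1, so the center M sits 4.1 in from both sides at M = (32.700, -37.600). That places the tangent points at R = (36.800, -37.600) on VR and E = (32.700, -41.700) on EB. Then |PE| = |E − P| = 52.992.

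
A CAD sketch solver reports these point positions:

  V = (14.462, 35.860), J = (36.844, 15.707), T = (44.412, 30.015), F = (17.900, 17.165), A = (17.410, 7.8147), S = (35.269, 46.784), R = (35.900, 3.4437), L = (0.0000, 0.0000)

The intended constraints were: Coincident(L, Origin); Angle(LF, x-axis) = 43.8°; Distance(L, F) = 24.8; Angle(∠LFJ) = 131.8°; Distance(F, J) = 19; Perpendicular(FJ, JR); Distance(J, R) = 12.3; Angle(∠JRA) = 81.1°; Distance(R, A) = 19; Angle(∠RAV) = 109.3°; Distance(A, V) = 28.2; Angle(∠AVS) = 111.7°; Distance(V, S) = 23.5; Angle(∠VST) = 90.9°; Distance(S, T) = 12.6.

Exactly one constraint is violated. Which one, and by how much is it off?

Distance(S, T) = 12.6 — off by 6.50.

L = (0.00, 0.00) ✓; LF at 43.80° ✓; |LF| = 24.80 ✓; ∠LFJ = 131.8° ✓; |FJ| = 19.00 ✓; ∠(FJ, JR) = 90.00° ✓; |JR| = 12.30 ✓; ∠JRA = 81.10° ✓; |RA| = 19.00 ✓; ∠RAV = 109.3° ✓; |AV| = 28.20 ✓; ∠AVS = 111.7° ✓; |VS| = 23.50 ✓; ∠VST = 90.90° ✓; |ST| = 19.10 ✗.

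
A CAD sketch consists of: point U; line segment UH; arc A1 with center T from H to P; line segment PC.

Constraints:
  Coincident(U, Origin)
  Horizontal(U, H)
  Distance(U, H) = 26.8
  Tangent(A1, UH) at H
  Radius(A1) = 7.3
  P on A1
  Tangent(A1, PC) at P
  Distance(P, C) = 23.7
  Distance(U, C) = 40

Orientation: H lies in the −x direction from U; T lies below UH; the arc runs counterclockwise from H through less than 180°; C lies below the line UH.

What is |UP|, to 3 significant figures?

35.0

U is at the origin; U and H share the same y with |UH| = 26.8 and H on the −x side, so H = (-26.8, 0.00). Tangency of A1 to UH means the radius TH is perpendicular to UH, so T = H + (0, -7.3) = (-26.8, -7.30). Since TP ⟂ PC (tangency), |TC| = √(7.3² + 23.7²) = 24.8 regardless of where P sits on A1. So C lies on both circle(U, 40.0) and circle(T, 24.8); the below-UH intersection is C = (-24.1, -31.9). P is the foot of the tangent from C: P = (-33.5, -10.2).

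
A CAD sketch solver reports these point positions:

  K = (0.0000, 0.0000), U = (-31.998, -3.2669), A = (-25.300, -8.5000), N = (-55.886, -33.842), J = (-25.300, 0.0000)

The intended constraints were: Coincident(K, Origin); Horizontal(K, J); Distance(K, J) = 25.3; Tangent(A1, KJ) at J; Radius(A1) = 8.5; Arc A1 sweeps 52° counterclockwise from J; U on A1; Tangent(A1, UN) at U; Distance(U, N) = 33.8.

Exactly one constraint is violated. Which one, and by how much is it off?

Distance(U, N) = 33.8 — off by 5.00.

K = (0.00, 0.00) ✓; K.y = 0.00, J.y = 0.00 ✓; |KJ| = 25.30 ✓; ∠(AJ, JK) = 90.00° ✓; |AJ| = 8.500 ✓; bearing(A→U) − bearing(A→J) = 52.00° ✓; |AU| = 8.500 ✓; ∠(AU, UN) = 90.00° ✓; |UN| = 38.80 ✗.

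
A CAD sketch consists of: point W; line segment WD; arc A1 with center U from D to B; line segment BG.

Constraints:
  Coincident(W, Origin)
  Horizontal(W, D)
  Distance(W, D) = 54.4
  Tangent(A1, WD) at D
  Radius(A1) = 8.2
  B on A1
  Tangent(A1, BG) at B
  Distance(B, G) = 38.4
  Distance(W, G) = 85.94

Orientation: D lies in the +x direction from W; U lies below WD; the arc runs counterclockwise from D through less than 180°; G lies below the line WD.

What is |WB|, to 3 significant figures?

50.5

Checks: |UB| = 8.200 ✓; ∠(UB, BG) = 90.00° ✓; |BG| = 38.40 ✓; |WG| = 85.94 ✓.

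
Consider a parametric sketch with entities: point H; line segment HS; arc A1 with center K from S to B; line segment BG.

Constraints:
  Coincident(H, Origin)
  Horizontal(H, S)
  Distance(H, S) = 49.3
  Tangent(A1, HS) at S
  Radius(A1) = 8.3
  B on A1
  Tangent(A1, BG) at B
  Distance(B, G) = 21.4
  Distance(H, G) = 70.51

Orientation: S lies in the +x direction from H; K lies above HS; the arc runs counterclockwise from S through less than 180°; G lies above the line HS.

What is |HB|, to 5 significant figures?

56.861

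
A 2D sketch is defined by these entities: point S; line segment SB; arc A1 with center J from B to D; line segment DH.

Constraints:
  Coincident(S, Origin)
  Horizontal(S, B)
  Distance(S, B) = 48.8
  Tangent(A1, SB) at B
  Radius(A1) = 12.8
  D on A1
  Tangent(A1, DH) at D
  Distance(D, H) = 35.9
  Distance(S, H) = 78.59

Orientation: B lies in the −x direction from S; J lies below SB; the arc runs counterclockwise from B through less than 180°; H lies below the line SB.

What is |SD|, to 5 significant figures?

62.907

S is at the origin; SB is horizontal with |SB| = 48.8 and B on the −x side, so B = (-48.800, 0.0000). Tangency of A1 to SB means the radius JB is perpendicular to SB, so J = B + (0, -12.8) = (-48.800, -12.800). Since JD ⟂ DH (tangency), |JH| = √(12.8² + 35.9²) = 38.114 regardless of where D sits on A1. So H lies on both circle(S, 78.59) and circle(J, 38.114); the below-SB intersection is H = (-61.715, -48.659). D is the foot of the tangent from H: D = (-61.600, -12.759).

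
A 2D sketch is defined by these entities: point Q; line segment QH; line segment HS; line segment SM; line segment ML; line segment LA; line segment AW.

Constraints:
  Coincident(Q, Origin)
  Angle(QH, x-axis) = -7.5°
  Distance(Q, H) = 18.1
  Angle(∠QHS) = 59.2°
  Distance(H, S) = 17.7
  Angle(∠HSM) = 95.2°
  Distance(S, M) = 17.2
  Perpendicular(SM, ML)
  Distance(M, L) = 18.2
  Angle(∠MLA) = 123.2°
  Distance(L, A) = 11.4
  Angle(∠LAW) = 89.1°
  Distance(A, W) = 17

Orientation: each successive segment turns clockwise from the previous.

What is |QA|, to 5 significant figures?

16.249

Q is at the origin; QH runs at -7.5° with length 18.1, so H = (17.945, -2.3625). ∠QHS = 59.2° gives HS at -128.30° from the x-axis; with |HS| = 17.7, S = (6.9751, -16.253). ∠HSM = 95.2° gives SM at 146.90° from the x-axis; with |SM| = 17.2, M = (-7.4337, -6.8601). SM ⟂ ML, so ML runs at 56.900°; with |ML| = 18.2, L = (2.5054, 8.3864). ∠MLA = 123.2° gives LA at 0.10000° from the x-axis; with |LA| = 11.4, A = (13.905, 8.4063). Then |QA| = |A − Q| = 16.249.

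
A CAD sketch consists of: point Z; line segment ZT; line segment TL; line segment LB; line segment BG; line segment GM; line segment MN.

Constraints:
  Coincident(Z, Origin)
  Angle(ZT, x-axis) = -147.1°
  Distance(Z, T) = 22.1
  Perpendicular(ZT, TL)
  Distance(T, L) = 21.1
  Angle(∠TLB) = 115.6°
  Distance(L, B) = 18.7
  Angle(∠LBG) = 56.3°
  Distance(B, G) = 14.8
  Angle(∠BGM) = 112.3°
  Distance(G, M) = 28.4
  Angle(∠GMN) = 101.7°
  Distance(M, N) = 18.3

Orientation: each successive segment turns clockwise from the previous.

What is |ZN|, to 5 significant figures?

49.122

∠BGM = 112.3° gives GM at -132.90° from the x-axis; with |GM| = 28.4, M = (-33.370, -12.583). ∠GMN = 101.7° gives MN at 148.80° from the x-axis; with |MN| = 18.3, N = (-49.024, -3.1032). Then |ZN| = |N − Z| = 49.122.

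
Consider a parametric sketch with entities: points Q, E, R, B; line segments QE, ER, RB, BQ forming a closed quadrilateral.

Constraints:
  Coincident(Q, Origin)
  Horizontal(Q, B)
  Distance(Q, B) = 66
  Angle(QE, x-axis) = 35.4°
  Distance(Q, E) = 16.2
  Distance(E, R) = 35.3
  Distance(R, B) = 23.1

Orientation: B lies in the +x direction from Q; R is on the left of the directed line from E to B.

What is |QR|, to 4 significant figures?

50.29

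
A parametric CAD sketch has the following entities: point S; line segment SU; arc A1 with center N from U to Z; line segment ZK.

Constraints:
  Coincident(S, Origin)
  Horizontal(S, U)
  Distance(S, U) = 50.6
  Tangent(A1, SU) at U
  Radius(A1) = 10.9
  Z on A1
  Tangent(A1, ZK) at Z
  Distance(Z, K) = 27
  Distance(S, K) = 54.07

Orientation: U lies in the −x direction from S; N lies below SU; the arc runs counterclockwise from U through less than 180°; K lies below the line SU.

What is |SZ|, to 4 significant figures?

61.14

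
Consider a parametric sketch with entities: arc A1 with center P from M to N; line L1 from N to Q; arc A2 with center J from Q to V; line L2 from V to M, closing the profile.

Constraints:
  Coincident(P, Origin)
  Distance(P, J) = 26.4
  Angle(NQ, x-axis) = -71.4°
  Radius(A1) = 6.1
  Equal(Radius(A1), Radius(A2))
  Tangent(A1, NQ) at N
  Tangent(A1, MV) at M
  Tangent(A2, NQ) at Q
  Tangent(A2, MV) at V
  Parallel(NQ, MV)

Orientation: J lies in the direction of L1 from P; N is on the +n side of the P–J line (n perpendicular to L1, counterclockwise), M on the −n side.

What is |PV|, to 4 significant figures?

27.10

The slot axis is L1's direction at -71.4°, so u = (cos -71.4°, sin -71.4°) = (0.3190, -0.9478) and n = (−sin -71.4°, cos -71.4°) = (0.9478, 0.3190). P is at the origin and J lies 26.4 along u from P, so J = 26.4·u = (8.421, -25.02). Tangency of A1 to both parallel lines with radius 6.1 puts N and M at P ± 6.1·n: N = (5.781, 1.946), M = (-5.781, -1.946). Equal radii place Q and V the same way about J: Q = J + 6.1·n = (14.20, -23.08), V = J − 6.1·n = (2.639, -26.97). Then |PV| = |V − P| = 27.10.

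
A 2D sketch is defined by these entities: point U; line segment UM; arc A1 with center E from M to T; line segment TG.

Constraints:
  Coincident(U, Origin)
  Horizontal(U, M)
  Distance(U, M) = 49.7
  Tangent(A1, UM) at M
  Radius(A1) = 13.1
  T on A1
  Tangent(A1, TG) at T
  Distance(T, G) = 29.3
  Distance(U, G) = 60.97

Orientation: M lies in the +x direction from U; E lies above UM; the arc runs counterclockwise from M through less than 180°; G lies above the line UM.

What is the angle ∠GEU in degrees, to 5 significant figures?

90.791°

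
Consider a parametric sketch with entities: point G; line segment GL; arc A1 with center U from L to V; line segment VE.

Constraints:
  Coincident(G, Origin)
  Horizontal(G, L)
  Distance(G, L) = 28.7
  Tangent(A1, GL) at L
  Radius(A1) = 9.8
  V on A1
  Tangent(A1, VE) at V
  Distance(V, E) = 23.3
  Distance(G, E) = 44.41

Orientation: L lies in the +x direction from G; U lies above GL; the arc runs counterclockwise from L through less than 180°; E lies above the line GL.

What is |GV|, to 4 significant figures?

40.07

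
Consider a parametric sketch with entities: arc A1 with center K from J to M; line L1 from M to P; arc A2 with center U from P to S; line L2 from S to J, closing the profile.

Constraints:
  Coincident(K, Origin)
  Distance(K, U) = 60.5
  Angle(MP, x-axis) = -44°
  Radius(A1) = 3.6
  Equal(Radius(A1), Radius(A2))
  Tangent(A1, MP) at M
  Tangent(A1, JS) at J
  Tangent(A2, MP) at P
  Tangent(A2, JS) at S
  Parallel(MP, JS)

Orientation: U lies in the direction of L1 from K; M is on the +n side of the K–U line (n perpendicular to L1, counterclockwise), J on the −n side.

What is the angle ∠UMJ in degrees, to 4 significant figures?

86.59°

The slot axis is L1's direction at -44.0°, so u = (cos -44.0°, sin -44.0°) = (0.7193, -0.6947) and n = (−sin -44.0°, cos -44.0°) = (0.6947, 0.7193). K is at the origin and U lies 60.5 along u from K, so U = 60.5·u = (43.52, -42.03). Tangency of A1 to both parallel lines with radius 3.6 puts M and J at K ± 3.6·n: M = (2.501, 2.590), J = (-2.501, -2.590). Then cos ∠UMJ = MU·MJ / (|MU||MJ|), giving 86.59°.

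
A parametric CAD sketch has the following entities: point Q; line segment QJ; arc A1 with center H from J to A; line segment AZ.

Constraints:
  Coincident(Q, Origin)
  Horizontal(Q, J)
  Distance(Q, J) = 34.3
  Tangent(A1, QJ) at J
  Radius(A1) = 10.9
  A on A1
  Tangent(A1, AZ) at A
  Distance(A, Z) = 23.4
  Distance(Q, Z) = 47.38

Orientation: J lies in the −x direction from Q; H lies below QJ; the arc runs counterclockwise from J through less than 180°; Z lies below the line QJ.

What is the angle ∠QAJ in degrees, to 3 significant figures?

40.5°

Q is at the origin; QJ is horizontal with |QJ| = 34.3 and J on the −x side, so J = (-34.3, 0.00). Since A1 is tangent to QJ there, HJ ⟂ QJ, so H = J + (0, -10.9) = (-34.3, -10.9). Since HA ⟂ AZ (tangency), |HZ| = √(10.9² + 23.4²) = 25.8 regardless of where A sits on A1. So Z lies on both circle(Q, 47.38) and circle(H, 25.8); the below-QJ intersection is Z = (-30.3, -36.4). A is the foot of the tangent from Z: A = (-43.4, -17.0).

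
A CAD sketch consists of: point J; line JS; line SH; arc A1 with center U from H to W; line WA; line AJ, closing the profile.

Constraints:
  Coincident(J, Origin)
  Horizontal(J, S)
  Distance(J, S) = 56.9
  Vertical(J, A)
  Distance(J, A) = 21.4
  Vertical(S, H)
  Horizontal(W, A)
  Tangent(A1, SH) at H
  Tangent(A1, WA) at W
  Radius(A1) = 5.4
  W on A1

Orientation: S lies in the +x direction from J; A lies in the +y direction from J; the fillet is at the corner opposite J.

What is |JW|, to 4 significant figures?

55.77

J is at the origin; J and S share the same y with |JS| = 56.9 and S on the +x side, so S = (56.90, 0.000). J and A share the same x with |JA| = 21.4 and A on the +y side, so A = (0.000, 21.40). The virtual corner opposite J is at (56.90, 21.40). Since A1 is tangent to SH there, UH ⟂ SH and since A1 is tangent to WA there, UW ⟂ WA, with radius 5.4, so the center U sits 5.4 in from both sides at U = (51.50, 16.00). That places the tangent points at H = (56.90, 16.00) on SH and W = (51.50, 21.40) on WA. Then |JW| = |W − J| = 55.77.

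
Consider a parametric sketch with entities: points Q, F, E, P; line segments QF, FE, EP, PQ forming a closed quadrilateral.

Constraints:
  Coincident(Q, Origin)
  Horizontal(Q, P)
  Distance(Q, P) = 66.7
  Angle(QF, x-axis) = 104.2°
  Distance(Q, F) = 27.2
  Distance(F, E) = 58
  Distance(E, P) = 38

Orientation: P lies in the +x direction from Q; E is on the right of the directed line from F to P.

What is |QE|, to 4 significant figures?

36.38

Q is at the origin; Q and P share the same y with |QP| = 66.7 and P in +x, so P = (66.7, 0). QF runs at 104.2° with |QF| = 27.2, so F = (-6.672, 26.37). E is determined by |FE| = 58.0 and |EP| = 38.0 together: it lies at the intersection of circle(F, 58.0) and circle(P, 38.0). With |FP| = 77.97, the foot of the radical line on FP is 51.30 from F and the perpendicular offset is √(58.0² − 51.30²) = 27.07. Taking the right-of-FP solution: E = (32.45, -16.45).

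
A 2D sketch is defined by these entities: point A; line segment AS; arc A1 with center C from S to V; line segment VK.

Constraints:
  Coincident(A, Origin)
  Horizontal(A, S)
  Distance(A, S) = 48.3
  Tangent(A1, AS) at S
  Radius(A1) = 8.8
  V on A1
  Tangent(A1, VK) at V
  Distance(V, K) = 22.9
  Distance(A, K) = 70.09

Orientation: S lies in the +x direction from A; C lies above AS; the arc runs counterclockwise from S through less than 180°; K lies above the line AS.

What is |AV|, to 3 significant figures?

56.8

Checks: |CV| = 8.800 ✓; ∠(CV, VK) = 90.00° ✓; |VK| = 22.90 ✓; |AK| = 70.09 ✓.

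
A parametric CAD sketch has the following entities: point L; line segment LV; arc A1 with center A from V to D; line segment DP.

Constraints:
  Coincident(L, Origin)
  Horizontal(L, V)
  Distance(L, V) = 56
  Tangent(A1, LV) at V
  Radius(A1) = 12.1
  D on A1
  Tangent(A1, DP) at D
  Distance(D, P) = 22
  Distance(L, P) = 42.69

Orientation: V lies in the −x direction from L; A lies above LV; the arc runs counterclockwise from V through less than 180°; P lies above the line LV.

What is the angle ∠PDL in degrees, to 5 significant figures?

67.592°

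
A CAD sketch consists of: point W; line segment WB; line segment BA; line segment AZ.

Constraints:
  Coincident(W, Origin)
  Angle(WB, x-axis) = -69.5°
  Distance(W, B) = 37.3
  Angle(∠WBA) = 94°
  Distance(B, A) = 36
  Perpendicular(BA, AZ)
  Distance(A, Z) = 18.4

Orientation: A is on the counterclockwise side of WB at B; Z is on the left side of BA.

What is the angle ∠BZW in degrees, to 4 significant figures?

53.05°

W is at the origin; WB runs at -69.5° with length 37.3, so B = 37.3·(cos -69.5°, sin -69.5°) = (13.06, -34.94). ∠WBA = 94.0°, so BA runs at -69.5° + (180° − 94.0°) = 16.50° from the x-axis; with |BA| = 36.0, A = B + 36.0·(cos 16.50°, sin 16.50°) = (47.58, -24.71). BA is perpendicular to AZ; with |AZ| = 18.4 on the left of BA, Z = A + 18.4·(-0.2840, 0.9588) = (42.35, -7.071). Then cos ∠BZW = ZB·ZW / (|ZB||ZW|), giving 53.05°.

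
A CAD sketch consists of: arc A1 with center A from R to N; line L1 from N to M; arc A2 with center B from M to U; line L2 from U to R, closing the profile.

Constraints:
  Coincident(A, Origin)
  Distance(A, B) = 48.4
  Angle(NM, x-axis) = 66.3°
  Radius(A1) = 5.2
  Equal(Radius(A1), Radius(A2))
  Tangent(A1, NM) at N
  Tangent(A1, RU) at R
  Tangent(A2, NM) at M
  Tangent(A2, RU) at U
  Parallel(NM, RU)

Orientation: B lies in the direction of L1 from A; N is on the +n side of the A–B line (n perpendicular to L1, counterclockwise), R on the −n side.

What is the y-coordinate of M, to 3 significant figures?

46.4

The slot axis is L1's direction at 66.3°, so u = (cos 66.3°, sin 66.3°) = (0.402, 0.916) and n = (−sin 66.3°, cos 66.3°) = (-0.916, 0.402). A is at the origin and B lies 48.4 along u from A, so B = 48.4·u = (19.5, 44.3). Tangency of A1 to both parallel lines with radius 5.2 puts N and R at A ± 5.2·n: N = (-4.76, 2.09), R = (4.76, -2.09). Equal radii place M and U the same way about B: M = B + 5.2·n = (14.7, 46.4), U = B − 5.2·n = (24.2, 42.2). So M.y = 46.4.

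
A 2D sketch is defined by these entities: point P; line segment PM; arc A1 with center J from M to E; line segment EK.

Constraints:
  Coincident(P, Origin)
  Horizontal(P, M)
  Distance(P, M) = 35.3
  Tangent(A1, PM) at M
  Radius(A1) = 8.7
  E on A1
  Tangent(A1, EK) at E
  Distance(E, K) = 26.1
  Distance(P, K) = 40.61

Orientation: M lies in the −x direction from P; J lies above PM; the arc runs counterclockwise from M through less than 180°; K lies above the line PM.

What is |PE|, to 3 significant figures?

27.7

P is at the origin; P and M share the same y with |PM| = 35.3 and M on the −x side, so M = (-35.3, 0.00). The tangent condition forces JM to be normal to PM, so J = M + (0, 8.7) = (-35.3, 8.70). Since JE ⟂ EK (tangency), |JK| = √(8.7² + 26.1²) = 27.5 regardless of where E sits on A1. So K lies on both circle(P, 40.61) and circle(J, 27.5); the above-PM intersection is K = (-23.1, 33.4). E is the foot of the tangent from K: E = (-26.7, 7.52).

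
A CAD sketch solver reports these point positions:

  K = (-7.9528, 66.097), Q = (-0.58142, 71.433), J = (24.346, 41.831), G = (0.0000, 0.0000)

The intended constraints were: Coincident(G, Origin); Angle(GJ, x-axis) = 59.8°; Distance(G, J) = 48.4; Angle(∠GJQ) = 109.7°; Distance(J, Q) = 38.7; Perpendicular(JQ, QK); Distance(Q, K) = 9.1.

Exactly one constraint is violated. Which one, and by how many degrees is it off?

Perpendicular(JQ, QK) — off by 4.20°.

G = (0.00, 0.00) ✓; GJ at 59.80° ✓; |GJ| = 48.40 ✓; ∠GJQ = 109.7° ✓; |JQ| = 38.70 ✓; ∠(JQ, QK) = 85.80° ✗; |QK| = 9.100 ✓.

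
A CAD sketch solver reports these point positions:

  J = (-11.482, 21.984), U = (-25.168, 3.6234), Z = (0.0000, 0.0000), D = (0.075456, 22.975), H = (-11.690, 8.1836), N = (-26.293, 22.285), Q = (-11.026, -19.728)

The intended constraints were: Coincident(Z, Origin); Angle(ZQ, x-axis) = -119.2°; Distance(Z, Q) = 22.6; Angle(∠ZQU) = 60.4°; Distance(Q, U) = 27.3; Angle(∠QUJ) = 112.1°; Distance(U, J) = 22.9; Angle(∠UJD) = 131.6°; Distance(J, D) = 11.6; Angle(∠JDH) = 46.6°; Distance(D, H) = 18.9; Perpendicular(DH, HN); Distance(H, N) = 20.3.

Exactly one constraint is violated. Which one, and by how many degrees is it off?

Perpendicular(DH, HN) — off by 5.50°.

Z = (0.00, 0.00) ✓; ZQ at -119.2° ✓; |ZQ| = 22.60 ✓; ∠ZQU = 60.40° ✓; |QU| = 27.30 ✓; ∠QUJ = 112.1° ✓; |UJ| = 22.90 ✓; ∠UJD = 131.6° ✓; |JD| = 11.60 ✓; ∠JDH = 46.60° ✓; |DH| = 18.90 ✓; ∠(DH, HN) = 95.50° ✗; |HN| = 20.30 ✓.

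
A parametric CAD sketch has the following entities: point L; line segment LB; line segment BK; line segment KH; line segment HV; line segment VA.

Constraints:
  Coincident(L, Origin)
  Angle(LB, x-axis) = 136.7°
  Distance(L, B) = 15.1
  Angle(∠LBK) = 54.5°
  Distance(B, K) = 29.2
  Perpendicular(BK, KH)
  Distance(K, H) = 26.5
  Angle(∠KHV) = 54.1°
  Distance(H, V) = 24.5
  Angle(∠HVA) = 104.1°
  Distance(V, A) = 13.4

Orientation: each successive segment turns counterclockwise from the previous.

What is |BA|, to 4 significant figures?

14.33

∠KHV = 54.1° gives HV at 118.1° from the x-axis; with |HV| = 24.5, V = (-0.2372, -0.5583). ∠HVA = 104.1° gives VA at -166.0° from the x-axis; with |VA| = 13.4, A = (-13.24, -3.800). Then |BA| = |A − B| = 14.33.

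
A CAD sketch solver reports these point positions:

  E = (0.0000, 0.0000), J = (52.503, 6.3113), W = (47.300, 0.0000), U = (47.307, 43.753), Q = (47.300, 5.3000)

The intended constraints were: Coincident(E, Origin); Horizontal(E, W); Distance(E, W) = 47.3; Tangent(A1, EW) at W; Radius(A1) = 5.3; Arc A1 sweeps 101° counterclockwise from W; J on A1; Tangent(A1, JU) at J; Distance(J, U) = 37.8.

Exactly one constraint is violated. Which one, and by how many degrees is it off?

Tangent(A1, JU) at J — off by 3.10°.

E = (0.00, 0.00) ✓; E.y = 0.00, W.y = 0.00 ✓; |EW| = 47.30 ✓; ∠(QW, WE) = 90.00° ✓; |QW| = 5.300 ✓; bearing(Q→J) − bearing(Q→W) = 101.0° ✓; |QJ| = 5.300 ✓; ∠(QJ, JU) = 93.10° ✗; |JU| = 37.80 ✓.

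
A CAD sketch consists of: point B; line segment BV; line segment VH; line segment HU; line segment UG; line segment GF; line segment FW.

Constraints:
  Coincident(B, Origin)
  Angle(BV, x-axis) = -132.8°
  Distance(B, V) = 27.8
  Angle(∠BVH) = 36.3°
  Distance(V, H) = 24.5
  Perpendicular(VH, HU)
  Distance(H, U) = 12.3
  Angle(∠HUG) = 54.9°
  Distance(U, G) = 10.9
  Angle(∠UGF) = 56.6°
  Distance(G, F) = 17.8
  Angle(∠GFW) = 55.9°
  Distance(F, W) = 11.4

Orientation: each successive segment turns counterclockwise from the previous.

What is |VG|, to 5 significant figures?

16.709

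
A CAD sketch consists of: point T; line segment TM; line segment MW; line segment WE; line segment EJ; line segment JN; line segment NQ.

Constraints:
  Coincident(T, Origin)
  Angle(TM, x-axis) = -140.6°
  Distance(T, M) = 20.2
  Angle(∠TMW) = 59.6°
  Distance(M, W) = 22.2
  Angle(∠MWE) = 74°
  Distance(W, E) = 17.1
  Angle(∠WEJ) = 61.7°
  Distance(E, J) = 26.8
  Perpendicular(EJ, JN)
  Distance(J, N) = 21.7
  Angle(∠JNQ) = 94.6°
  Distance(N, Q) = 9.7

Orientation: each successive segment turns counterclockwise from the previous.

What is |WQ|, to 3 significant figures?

11.7

T is at the origin; TM runs at -140.6° with length 20.2, so M = (-15.6, -12.8). ∠TMW = 59.6° gives MW at -20.2° from the x-axis; with |MW| = 22.2, W = (5.23, -20.5). ∠MWE = 74.0° gives WE at 85.8° from the x-axis; with |WE| = 17.1, E = (6.48, -3.43). ∠WEJ = 61.7° gives EJ at -156° from the x-axis; with |EJ| = 26.8, J = (-18.0, -14.4). EJ is perpendicular to JN, so JN runs at -65.9°; with |JN| = 21.7, N = (-9.13, -34.2). ∠JNQ = 94.6° gives NQ at 19.5° from the x-axis; with |NQ| = 9.7, Q = (0.0181, -30.9). Then |WQ| = |Q − W| = 11.7.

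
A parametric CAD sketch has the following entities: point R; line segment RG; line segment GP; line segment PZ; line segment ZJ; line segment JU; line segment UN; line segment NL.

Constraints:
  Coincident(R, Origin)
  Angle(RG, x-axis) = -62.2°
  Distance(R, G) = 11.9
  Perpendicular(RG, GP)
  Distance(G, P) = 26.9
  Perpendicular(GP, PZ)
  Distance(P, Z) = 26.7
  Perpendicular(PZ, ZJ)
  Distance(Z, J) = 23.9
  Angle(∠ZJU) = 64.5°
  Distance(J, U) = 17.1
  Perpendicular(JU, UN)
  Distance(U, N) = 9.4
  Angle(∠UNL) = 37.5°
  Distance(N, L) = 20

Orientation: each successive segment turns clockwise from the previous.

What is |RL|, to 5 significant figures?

7.6047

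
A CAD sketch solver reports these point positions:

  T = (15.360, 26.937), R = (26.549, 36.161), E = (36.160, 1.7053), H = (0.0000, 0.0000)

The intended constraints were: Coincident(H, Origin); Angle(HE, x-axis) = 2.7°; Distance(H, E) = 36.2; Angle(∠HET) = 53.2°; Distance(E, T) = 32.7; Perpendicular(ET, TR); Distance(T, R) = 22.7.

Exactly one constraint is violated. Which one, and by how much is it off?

Distance(T, R) = 22.7 — off by 8.20.

H = (0.00, 0.00) ✓; HE at 2.700° ✓; |HE| = 36.20 ✓; ∠HET = 53.20° ✓; |ET| = 32.70 ✓; ∠(ET, TR) = 90.00° ✓; |TR| = 14.50 ✗.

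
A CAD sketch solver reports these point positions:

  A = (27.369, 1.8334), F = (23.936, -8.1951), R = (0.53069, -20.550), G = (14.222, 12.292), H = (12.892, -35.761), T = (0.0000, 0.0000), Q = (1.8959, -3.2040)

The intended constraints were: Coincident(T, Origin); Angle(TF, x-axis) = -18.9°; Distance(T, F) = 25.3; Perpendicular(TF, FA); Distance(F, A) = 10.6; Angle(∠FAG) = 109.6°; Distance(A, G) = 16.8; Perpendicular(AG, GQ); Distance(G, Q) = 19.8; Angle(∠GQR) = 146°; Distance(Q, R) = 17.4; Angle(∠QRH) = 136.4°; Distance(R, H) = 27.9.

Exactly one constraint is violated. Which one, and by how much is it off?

Distance(R, H) = 27.9 — off by 8.30.

T = (0.00, 0.00) ✓; TF at -18.90° ✓; |TF| = 25.30 ✓; ∠(TF, FA) = 90.00° ✓; |FA| = 10.60 ✓; ∠FAG = 109.6° ✓; |AG| = 16.80 ✓; ∠(AG, GQ) = 90.00° ✓; |GQ| = 19.80 ✓; ∠GQR = 146.0° ✓; |QR| = 17.40 ✓; ∠QRH = 136.4° ✓; |RH| = 19.60 ✗.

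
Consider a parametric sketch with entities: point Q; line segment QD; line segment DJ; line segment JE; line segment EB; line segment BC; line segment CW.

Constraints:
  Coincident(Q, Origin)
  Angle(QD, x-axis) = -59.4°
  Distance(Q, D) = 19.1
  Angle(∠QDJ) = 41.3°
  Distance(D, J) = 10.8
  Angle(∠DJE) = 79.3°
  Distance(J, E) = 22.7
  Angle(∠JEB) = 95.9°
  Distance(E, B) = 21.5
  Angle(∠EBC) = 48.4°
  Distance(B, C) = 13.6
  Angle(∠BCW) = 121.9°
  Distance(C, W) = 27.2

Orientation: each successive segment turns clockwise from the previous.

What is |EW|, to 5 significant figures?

15.390

Q is at the origin; QD runs at -59.4° with length 19.1, so D = (9.7227, -16.440). ∠QDJ = 41.3° gives DJ at 161.90° from the x-axis; with |DJ| = 10.8, J = (-0.54288, -13.085). ∠DJE = 79.3° gives JE at 61.200° from the x-axis; with |JE| = 22.7, E = (10.393, 6.8073). ∠JEB = 95.9° gives EB at -22.900° from the x-axis; with |EB| = 21.5, B = (30.198, -1.5589). ∠EBC = 48.4° gives BC at -154.50° from the x-axis; with |BC| = 13.6, C = (17.923, -7.4138). ∠BCW = 121.9° gives CW at 147.40° from the x-axis; with |CW| = 27.2, W = (-4.9914, 7.2407). Then |EW| = |W − E| = 15.390.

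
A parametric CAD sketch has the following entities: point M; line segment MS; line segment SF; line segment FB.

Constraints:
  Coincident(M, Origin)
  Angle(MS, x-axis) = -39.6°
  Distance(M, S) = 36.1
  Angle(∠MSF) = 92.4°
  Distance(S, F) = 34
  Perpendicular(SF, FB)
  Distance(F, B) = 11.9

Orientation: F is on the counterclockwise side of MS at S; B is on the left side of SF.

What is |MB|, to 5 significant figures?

42.956

M is at the origin; MS runs at -39.6° with length 36.1, so S = 36.1·(cos -39.6°, sin -39.6°) = (27.816, -23.011). ∠MSF = 92.4°, so SF runs at -39.6° + (180° − 92.4°) = 48.000° from the x-axis; with |SF| = 34.0, F = S + 34.0·(cos 48.000°, sin 48.000°) = (50.566, 2.2559). The perpendicularity gives FB at right angles to SF; with |FB| = 11.9 on the left of SF, B = F + 11.9·(-0.74314, 0.66913) = (41.723, 10.219). Then |MB| = |B − M| = 42.956.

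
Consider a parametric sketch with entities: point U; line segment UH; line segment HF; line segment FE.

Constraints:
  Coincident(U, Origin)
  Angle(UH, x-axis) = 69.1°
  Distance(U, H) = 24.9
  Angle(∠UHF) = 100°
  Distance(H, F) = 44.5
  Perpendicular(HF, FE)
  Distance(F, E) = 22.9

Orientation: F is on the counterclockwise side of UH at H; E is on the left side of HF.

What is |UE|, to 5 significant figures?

48.851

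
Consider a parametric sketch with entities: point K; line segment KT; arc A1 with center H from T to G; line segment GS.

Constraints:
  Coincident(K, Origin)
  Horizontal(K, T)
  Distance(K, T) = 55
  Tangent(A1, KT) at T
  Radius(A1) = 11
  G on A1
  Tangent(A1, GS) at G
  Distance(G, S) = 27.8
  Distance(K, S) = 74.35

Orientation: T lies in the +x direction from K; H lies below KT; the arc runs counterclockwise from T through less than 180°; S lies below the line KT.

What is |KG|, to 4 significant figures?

49.40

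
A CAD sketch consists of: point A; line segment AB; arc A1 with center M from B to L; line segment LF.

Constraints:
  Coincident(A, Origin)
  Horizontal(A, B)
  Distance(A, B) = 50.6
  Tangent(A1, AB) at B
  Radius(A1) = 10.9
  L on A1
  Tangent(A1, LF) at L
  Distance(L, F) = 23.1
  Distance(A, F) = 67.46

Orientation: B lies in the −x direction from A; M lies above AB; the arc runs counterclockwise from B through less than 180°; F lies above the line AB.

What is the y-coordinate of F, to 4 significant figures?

35.54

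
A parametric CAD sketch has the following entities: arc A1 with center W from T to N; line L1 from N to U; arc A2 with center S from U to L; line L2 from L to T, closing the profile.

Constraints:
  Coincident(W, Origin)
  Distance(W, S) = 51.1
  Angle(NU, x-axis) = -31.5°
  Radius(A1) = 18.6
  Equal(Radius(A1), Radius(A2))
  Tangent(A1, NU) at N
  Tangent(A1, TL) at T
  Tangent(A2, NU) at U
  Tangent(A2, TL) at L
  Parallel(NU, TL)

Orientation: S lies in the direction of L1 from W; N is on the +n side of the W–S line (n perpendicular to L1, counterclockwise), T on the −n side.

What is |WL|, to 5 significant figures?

54.380

Tangency of A1 to both parallel lines with radius 18.6 puts N and T at W ± 18.6·n: N = (9.7185, 15.859), T = (-9.7185, -15.859). Equal radii place U and L the same way about S: U = S + 18.6·n = (53.288, -10.841), L = S − 18.6·n = (33.851, -42.559). Then |WL| = |L − W| = 54.380.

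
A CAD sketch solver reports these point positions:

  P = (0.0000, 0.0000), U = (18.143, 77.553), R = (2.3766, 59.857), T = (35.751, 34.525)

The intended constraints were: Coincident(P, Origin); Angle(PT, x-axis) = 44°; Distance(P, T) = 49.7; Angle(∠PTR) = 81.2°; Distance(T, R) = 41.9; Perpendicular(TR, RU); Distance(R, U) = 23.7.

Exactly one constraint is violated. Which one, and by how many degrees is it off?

Perpendicular(TR, RU) — off by 4.50°.

P = (0.00, 0.00) ✓; PT at 44.00° ✓; |PT| = 49.70 ✓; ∠PTR = 81.20° ✓; |TR| = 41.90 ✓; ∠(TR, RU) = 94.50° ✗; |RU| = 23.70 ✓.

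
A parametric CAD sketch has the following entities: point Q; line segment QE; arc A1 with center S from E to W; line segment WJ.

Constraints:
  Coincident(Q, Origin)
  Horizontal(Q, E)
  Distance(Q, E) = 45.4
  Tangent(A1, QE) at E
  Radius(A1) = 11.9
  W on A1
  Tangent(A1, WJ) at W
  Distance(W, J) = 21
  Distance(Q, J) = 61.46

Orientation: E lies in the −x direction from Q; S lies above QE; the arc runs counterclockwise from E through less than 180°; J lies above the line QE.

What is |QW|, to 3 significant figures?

41.4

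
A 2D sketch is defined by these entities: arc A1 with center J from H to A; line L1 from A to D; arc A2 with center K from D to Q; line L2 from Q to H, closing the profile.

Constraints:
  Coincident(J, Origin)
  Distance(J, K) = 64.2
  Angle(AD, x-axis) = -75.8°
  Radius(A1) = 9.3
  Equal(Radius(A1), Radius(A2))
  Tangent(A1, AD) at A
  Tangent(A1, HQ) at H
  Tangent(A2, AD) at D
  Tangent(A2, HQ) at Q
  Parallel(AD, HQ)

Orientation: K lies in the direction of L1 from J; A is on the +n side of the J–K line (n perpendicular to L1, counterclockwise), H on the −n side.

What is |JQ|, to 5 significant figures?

64.870

Tangency of A1 to both parallel lines with radius 9.3 puts A and H at J ± 9.3·n: A = (9.0158, 2.2814), H = (-9.0158, -2.2814). Equal radii place D and Q the same way about K: D = K + 9.3·n = (24.765, -59.957), Q = K − 9.3·n = (6.7329, -64.520). Then |JQ| = |Q − J| = 64.870.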